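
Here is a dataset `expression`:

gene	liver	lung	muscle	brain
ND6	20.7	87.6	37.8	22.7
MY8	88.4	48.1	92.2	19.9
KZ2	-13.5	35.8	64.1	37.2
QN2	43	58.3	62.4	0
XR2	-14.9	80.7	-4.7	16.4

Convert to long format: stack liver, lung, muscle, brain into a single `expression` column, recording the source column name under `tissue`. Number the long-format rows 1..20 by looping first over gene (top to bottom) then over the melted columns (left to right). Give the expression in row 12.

37.2

20 rows total (5 × 4). Row 12: index ⌊(12-1)/4⌋ = 2 into gene → KZ2; (12-1) mod 4 = 3 into the melted columns → brain.
So row 12 is (KZ2, brain, 37.2); expression = 37.2.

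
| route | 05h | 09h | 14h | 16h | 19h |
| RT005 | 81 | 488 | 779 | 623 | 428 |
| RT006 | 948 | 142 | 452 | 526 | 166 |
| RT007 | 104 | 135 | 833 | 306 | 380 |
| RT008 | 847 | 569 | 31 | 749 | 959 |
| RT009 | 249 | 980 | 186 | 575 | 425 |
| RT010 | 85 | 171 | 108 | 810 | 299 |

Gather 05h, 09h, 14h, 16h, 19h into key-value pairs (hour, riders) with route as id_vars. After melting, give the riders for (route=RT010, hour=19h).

Unpivoting turns each (route, wide-column) pair into one long row.
The wide cell at row RT010, column 19h holds 299, so the long row (RT010, 19h) has riders=299.

299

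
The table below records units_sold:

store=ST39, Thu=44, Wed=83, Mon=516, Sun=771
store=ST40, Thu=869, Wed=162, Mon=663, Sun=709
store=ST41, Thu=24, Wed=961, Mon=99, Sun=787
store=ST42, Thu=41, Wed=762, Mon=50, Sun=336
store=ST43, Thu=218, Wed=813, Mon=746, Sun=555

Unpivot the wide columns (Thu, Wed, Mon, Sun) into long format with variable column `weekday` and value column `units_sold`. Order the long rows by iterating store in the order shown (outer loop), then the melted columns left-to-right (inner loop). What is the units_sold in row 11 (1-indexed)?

99

20 rows total (5 × 4). Row 11: index ⌊(11-1)/4⌋ = 2 into store → ST41; (11-1) mod 4 = 2 into the melted columns → Mon.
So row 11 is (ST41, Mon, 99); units_sold = 99.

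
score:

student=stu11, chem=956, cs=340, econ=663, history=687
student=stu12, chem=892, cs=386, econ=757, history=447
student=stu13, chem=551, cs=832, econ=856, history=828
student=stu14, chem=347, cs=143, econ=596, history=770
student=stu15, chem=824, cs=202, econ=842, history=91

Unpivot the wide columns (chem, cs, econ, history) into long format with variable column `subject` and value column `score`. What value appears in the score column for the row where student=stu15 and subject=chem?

Unpivoting turns each (student, wide-column) pair into one long row.
The wide cell at row stu15, column chem holds 824, so the long row (stu15, chem) has score=824.

824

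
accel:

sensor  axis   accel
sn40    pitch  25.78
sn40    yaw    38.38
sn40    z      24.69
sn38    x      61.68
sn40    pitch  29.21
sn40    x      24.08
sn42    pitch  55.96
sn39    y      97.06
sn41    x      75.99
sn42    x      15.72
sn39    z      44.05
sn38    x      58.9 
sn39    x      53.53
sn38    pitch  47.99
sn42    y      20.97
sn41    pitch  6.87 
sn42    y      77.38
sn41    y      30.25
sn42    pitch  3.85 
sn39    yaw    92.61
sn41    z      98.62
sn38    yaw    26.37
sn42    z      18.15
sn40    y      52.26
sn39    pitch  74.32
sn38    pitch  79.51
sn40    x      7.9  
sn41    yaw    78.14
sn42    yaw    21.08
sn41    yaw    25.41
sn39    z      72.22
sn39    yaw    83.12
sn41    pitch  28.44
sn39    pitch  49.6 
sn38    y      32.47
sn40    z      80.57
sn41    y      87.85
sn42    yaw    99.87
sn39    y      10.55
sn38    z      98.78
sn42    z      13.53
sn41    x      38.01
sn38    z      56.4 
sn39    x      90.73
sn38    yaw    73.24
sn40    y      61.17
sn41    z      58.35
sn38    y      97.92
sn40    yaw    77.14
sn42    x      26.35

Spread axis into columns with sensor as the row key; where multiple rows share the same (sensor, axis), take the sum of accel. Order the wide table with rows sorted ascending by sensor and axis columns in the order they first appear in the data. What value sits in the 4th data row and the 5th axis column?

With rows sorted ascending by sensor, row 4 is sensor=sn41. axis columns in first-appearance order: pitch, yaw, z, x, y; column 5 is y.
Long rows with sensor=sn41, axis=y: 30.25 + 87.85 = 118.10.

118.10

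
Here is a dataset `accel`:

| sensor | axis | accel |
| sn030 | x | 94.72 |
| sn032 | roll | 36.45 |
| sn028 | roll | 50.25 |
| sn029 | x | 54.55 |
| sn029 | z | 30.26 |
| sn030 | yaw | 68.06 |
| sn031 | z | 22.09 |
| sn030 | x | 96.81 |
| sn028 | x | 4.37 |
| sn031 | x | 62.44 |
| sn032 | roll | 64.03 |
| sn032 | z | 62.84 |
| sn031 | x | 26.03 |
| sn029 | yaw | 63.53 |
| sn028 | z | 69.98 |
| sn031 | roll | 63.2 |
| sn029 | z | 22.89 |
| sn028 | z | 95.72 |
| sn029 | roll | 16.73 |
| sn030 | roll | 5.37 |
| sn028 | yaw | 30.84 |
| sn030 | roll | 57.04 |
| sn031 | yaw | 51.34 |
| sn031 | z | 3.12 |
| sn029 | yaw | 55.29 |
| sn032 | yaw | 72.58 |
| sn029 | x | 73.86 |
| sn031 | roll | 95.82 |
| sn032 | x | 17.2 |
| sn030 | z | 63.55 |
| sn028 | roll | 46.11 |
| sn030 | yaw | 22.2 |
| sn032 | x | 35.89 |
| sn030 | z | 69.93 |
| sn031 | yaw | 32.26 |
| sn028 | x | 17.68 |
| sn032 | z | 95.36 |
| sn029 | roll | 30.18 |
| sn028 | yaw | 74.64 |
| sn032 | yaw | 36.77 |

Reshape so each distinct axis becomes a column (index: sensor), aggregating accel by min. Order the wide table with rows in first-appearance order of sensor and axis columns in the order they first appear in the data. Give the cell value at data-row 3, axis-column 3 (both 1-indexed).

With rows in first-appearance order of sensor, row 3 is sensor=sn028. axis columns in first-appearance order: x, roll, z, yaw; column 3 is z.
Long rows with sensor=sn028, axis=z: min(69.98, 95.72) = 69.98.

69.98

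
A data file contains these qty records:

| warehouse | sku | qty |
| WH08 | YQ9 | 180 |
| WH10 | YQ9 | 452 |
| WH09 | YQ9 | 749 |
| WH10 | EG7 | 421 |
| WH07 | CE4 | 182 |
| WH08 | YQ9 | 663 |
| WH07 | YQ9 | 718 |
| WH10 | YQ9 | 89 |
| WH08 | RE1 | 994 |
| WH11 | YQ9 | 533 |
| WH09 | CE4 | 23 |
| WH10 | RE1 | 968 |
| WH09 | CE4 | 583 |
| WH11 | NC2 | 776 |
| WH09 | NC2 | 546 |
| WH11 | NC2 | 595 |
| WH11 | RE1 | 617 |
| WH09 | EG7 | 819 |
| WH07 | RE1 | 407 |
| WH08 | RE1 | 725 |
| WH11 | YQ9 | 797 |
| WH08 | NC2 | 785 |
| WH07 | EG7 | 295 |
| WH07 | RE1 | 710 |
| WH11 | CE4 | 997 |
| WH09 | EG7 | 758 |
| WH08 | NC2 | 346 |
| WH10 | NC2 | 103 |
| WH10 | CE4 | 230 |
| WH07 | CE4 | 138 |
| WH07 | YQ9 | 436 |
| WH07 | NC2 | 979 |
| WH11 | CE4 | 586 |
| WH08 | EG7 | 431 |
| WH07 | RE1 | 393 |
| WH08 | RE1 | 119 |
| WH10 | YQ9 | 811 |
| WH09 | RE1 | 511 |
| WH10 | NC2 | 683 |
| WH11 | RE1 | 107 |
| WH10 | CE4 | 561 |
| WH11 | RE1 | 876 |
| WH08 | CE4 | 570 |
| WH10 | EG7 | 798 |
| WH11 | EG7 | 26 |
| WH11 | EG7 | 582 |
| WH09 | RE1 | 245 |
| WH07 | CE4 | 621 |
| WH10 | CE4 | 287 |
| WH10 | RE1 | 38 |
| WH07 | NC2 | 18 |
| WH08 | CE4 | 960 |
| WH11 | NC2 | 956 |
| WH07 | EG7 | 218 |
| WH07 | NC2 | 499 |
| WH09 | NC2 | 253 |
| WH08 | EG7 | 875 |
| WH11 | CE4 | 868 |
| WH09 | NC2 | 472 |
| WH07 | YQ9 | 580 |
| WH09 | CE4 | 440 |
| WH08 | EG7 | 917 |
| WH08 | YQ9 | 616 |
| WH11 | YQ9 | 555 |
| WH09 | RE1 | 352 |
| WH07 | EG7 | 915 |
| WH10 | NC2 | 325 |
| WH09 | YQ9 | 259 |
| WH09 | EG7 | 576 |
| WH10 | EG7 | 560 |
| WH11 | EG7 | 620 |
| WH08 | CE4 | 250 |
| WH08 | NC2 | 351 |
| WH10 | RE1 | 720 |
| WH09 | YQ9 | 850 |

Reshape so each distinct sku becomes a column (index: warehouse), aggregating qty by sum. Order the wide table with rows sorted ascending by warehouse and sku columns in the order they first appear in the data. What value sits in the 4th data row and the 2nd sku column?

With rows sorted ascending by warehouse, row 4 is warehouse=WH10. sku columns in first-appearance order: YQ9, EG7, CE4, RE1, NC2; column 2 is EG7.
Long rows with warehouse=WH10, sku=EG7: 421 + 798 + 560 = 1779.

1779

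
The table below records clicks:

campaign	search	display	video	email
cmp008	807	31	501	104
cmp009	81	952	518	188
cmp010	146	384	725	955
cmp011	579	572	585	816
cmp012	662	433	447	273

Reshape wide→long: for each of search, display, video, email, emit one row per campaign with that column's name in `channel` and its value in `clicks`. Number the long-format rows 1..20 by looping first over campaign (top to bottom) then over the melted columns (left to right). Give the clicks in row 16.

20 rows total (5 × 4). Row 16: index ⌊(16-1)/4⌋ = 3 into campaign → cmp011; (16-1) mod 4 = 3 into the melted columns → email.
So row 16 is (cmp011, email, 816); clicks = 816.

816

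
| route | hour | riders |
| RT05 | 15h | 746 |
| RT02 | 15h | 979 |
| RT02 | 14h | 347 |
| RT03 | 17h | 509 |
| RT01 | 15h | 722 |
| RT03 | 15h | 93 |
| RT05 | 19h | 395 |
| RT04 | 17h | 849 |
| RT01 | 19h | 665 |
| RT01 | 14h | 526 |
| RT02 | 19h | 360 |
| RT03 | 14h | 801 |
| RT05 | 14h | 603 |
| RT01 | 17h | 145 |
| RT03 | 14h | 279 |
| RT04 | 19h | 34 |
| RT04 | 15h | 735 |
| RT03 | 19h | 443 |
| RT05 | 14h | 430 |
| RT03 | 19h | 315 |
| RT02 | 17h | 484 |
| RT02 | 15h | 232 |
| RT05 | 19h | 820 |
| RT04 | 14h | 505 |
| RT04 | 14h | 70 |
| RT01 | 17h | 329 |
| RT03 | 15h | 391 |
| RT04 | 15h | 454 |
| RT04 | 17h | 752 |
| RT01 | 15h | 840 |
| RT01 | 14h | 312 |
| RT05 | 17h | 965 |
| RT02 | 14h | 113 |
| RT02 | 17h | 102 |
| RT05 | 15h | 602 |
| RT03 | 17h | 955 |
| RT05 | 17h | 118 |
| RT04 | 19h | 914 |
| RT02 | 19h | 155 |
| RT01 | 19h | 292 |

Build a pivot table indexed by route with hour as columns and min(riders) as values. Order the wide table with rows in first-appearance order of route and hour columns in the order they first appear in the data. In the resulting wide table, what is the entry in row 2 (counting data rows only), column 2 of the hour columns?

113

With rows in first-appearance order of route, row 2 is route=RT02. hour columns in first-appearance order: 15h, 14h, 17h, 19h; column 2 is 14h.
Long rows with route=RT02, hour=14h: min(347, 113) = 113.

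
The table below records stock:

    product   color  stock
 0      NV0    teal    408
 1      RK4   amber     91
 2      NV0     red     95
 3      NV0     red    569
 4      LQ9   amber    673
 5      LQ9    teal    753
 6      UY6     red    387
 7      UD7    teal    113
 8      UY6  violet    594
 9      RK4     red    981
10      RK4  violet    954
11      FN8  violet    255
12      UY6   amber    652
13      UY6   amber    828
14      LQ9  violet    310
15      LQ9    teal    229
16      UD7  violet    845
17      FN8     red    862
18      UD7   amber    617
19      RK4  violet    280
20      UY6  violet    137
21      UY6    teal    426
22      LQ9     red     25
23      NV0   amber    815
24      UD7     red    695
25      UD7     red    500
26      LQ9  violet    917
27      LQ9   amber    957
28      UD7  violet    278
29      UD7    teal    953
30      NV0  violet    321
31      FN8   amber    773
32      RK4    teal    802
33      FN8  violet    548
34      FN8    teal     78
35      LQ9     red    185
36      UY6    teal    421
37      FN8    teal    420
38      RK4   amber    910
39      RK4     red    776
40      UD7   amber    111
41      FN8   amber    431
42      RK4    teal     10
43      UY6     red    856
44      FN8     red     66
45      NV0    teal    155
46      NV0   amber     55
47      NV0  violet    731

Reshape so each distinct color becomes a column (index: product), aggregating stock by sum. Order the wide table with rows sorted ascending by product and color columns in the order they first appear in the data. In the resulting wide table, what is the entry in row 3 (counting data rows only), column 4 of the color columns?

With rows sorted ascending by product, row 3 is product=NV0. color columns in first-appearance order: teal, amber, red, violet; column 4 is violet.
Long rows with product=NV0, color=violet: 321 + 731 = 1052.

1052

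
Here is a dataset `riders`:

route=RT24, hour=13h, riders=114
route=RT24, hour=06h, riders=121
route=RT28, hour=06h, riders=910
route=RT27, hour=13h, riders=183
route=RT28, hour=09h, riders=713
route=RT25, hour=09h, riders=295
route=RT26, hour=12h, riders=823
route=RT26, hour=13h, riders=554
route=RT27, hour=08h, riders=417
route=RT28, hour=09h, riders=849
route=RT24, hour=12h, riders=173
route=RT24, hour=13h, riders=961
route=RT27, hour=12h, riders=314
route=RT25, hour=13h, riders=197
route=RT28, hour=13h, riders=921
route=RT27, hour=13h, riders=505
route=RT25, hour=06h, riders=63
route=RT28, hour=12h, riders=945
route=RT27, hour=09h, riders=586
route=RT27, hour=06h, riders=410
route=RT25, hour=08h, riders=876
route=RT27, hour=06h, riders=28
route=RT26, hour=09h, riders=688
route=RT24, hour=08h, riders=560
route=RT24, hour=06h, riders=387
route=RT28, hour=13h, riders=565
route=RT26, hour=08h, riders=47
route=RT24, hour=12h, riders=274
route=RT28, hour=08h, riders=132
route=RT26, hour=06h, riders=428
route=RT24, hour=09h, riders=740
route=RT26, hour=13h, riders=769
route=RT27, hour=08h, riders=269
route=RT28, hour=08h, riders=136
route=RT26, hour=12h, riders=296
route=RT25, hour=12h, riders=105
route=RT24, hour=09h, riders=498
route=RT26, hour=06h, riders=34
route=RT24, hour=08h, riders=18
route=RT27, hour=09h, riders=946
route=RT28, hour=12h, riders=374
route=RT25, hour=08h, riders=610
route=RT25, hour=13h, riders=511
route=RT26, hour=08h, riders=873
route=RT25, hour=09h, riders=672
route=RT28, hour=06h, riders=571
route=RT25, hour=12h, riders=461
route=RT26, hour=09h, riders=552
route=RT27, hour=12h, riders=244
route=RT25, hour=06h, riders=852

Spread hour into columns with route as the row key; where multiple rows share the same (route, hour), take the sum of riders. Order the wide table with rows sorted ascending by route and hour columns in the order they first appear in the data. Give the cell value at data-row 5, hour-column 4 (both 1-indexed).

1319

With rows sorted ascending by route, row 5 is route=RT28. hour columns in first-appearance order: 13h, 06h, 09h, 12h, 08h; column 4 is 12h.
Long rows with route=RT28, hour=12h: 945 + 374 = 1319.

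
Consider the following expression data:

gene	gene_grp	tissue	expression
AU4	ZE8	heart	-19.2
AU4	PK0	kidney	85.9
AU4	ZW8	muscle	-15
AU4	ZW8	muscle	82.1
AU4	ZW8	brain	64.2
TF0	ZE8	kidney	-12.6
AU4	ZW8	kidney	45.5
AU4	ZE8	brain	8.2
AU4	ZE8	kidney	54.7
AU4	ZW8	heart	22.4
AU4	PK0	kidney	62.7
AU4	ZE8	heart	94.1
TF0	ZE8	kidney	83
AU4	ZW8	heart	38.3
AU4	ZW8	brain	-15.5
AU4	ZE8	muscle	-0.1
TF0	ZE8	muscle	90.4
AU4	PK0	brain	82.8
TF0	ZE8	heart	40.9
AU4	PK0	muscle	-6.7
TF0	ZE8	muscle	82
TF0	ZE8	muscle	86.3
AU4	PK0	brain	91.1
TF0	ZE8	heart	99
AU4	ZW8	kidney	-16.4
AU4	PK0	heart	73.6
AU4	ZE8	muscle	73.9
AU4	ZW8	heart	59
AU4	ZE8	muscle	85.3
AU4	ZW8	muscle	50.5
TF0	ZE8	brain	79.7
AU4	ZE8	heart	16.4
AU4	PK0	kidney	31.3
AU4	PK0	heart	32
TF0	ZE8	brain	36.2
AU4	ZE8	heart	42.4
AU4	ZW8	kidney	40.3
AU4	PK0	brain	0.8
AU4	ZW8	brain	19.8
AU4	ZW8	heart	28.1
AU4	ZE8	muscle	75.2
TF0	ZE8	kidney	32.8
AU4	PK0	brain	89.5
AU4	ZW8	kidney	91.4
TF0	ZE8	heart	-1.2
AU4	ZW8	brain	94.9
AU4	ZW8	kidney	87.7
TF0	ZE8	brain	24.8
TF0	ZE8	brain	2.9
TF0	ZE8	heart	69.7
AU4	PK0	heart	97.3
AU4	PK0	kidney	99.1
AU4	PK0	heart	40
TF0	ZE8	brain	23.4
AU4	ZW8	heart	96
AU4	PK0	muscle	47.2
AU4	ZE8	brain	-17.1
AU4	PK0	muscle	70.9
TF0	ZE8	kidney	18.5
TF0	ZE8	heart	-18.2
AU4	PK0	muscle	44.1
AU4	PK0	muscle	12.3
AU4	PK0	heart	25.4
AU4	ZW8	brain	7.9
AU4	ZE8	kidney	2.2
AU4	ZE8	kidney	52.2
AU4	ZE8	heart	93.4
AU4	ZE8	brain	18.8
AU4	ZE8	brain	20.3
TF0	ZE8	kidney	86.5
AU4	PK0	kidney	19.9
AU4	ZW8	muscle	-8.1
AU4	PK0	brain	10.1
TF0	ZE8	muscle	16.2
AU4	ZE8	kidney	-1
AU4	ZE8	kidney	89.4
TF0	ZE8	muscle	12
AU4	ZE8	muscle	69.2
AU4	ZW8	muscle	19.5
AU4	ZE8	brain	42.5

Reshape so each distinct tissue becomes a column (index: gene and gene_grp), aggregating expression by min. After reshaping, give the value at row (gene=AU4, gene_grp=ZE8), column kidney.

-1

Rows with gene=AU4, gene_grp=ZE8 and tissue=kidney: expression values are 54.7, 2.2, 52.2, -1, 89.4.
min(54.7, 2.2, 52.2, -1, 89.4) = -1.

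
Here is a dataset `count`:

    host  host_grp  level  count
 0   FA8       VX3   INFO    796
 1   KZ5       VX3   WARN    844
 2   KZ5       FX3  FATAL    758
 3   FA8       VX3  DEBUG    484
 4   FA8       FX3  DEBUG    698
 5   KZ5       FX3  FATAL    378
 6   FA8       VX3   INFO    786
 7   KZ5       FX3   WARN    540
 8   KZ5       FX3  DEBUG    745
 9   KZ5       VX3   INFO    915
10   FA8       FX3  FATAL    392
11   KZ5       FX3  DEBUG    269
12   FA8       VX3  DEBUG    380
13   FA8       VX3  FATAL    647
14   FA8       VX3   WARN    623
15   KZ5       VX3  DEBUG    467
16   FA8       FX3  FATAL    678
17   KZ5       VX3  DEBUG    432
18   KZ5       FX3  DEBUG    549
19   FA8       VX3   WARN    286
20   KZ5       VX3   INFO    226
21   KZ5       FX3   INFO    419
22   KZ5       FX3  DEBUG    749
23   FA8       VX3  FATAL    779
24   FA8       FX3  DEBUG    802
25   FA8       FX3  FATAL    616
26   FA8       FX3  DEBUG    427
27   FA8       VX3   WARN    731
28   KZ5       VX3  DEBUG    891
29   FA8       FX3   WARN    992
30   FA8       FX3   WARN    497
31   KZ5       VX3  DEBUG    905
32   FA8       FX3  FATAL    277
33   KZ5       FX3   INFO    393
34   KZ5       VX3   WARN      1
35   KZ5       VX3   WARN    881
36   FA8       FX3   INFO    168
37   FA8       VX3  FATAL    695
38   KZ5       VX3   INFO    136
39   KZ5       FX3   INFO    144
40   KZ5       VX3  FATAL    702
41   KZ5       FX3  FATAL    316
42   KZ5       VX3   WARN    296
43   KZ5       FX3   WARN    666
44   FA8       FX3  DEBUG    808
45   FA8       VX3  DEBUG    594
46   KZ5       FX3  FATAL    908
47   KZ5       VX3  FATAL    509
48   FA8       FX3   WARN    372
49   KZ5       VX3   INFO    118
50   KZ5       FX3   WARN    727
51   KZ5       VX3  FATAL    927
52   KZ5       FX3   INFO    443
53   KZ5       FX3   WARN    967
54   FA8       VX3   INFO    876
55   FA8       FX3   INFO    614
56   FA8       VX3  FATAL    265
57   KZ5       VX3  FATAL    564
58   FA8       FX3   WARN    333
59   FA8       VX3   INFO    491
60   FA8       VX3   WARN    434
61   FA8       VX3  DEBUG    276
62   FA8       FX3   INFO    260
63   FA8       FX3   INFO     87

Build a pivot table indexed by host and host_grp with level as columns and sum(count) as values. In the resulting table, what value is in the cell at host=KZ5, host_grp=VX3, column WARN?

Rows with host=KZ5, host_grp=VX3 and level=WARN: count values are 844, 1, 881, 296.
844 + 1 + 881 + 296 = 2022.

2022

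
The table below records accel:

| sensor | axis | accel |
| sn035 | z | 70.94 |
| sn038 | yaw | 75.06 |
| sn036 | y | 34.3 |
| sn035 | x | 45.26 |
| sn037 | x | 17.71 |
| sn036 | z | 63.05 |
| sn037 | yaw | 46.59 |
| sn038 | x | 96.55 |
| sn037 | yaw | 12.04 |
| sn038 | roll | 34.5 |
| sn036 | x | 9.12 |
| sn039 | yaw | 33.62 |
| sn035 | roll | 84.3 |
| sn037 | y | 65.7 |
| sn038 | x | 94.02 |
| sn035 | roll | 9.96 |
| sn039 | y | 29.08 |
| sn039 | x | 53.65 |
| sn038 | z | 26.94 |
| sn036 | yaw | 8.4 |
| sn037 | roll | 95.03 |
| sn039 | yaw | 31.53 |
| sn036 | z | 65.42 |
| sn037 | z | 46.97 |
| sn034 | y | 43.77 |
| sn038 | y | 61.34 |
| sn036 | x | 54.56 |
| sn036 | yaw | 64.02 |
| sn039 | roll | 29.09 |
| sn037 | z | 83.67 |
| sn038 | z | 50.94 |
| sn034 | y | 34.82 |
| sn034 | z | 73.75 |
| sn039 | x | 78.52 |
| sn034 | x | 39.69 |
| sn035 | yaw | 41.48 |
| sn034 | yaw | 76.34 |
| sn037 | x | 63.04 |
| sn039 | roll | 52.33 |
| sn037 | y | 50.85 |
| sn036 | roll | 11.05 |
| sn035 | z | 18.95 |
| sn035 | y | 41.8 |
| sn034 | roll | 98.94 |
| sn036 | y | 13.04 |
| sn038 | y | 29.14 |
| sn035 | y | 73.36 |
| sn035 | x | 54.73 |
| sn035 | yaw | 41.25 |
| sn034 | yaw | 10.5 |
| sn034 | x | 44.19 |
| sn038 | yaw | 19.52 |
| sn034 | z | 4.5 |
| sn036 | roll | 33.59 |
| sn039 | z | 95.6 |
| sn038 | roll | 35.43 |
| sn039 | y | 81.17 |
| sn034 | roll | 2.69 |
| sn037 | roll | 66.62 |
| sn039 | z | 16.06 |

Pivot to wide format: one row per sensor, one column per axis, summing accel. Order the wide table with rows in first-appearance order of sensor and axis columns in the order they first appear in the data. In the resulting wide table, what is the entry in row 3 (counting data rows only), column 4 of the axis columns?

63.68

With rows in first-appearance order of sensor, row 3 is sensor=sn036. axis columns in first-appearance order: z, yaw, y, x, roll; column 4 is x.
Long rows with sensor=sn036, axis=x: 9.12 + 54.56 = 63.68.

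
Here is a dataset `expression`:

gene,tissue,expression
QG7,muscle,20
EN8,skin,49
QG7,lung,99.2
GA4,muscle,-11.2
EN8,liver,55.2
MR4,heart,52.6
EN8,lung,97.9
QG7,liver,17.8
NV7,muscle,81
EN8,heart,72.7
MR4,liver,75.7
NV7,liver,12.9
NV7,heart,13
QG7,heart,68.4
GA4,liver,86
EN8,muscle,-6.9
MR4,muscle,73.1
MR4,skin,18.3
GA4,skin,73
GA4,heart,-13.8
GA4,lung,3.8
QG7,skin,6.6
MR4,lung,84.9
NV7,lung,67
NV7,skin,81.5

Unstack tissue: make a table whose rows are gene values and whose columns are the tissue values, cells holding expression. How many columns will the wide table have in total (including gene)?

1 column for gene plus 5 distinct tissue values → 6 columns.

6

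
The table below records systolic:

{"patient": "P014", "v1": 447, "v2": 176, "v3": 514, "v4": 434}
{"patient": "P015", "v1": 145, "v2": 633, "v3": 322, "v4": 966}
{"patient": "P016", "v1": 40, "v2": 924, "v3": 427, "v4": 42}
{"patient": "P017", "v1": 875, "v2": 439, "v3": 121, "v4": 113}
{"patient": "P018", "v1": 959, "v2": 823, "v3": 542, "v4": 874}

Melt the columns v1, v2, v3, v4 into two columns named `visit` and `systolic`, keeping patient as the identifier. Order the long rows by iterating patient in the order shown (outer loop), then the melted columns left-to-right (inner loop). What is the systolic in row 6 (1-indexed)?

20 rows total (5 × 4). Row 6: index ⌊(6-1)/4⌋ = 1 into patient → P015; (6-1) mod 4 = 1 into the melted columns → v2.
So row 6 is (P015, v2, 633); systolic = 633.

633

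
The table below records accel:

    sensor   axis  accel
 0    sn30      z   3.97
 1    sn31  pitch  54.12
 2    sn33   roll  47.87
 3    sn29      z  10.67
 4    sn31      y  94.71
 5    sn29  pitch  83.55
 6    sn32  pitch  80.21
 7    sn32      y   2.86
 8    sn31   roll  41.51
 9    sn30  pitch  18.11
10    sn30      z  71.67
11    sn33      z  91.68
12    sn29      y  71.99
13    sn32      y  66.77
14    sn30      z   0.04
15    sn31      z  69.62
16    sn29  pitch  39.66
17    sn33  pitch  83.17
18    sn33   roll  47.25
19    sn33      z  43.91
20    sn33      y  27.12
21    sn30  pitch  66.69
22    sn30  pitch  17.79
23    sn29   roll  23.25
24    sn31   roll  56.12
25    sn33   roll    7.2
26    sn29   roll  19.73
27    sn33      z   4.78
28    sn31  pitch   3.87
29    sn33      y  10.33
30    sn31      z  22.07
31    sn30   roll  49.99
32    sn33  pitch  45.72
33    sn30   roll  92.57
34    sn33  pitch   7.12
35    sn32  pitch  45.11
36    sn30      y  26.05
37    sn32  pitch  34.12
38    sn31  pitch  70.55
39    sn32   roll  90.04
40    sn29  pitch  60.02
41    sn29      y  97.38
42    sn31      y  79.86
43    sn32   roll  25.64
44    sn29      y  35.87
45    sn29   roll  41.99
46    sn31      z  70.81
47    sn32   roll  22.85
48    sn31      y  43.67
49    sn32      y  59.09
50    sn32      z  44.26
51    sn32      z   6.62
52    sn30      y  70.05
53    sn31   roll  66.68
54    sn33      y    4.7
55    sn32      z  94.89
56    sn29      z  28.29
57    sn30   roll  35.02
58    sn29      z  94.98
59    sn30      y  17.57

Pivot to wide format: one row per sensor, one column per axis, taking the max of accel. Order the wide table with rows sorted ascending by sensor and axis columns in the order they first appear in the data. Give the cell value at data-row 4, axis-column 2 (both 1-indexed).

80.21

With rows sorted ascending by sensor, row 4 is sensor=sn32. axis columns in first-appearance order: z, pitch, roll, y; column 2 is pitch.
Long rows with sensor=sn32, axis=pitch: max(80.21, 45.11, 34.12) = 80.21.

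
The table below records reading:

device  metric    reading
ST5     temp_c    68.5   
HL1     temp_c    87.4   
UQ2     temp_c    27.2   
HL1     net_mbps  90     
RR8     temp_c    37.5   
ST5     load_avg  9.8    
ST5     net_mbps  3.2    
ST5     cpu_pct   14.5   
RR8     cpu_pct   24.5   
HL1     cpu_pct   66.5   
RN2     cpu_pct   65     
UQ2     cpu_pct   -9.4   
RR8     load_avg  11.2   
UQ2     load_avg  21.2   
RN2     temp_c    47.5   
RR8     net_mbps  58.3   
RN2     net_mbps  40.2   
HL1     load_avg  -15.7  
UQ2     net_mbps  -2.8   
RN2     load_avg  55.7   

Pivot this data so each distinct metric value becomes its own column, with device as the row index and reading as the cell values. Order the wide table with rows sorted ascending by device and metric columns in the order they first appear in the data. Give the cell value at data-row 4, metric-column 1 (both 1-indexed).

With rows sorted ascending by device, row 4 is device=ST5. metric columns in first-appearance order: temp_c, net_mbps, load_avg, cpu_pct; column 1 is temp_c.
Long rows with device=ST5, metric=temp_c: reading = 68.5.

68.5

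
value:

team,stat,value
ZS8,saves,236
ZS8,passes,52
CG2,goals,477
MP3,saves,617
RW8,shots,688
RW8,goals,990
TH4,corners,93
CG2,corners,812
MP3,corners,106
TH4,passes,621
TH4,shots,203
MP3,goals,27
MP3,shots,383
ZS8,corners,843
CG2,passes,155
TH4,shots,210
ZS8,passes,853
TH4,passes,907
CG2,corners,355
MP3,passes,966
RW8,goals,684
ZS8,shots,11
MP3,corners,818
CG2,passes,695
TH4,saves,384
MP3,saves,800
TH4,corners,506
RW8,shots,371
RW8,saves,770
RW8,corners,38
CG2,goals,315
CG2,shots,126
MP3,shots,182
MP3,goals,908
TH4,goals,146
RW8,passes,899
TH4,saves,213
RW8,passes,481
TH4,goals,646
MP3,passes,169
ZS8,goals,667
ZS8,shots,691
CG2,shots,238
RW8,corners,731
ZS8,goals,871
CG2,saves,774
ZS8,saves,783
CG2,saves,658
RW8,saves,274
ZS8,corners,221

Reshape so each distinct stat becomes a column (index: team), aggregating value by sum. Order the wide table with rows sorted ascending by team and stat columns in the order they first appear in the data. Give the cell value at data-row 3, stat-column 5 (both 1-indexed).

769

With rows sorted ascending by team, row 3 is team=RW8. stat columns in first-appearance order: saves, passes, goals, shots, corners; column 5 is corners.
Long rows with team=RW8, stat=corners: 38 + 731 = 769.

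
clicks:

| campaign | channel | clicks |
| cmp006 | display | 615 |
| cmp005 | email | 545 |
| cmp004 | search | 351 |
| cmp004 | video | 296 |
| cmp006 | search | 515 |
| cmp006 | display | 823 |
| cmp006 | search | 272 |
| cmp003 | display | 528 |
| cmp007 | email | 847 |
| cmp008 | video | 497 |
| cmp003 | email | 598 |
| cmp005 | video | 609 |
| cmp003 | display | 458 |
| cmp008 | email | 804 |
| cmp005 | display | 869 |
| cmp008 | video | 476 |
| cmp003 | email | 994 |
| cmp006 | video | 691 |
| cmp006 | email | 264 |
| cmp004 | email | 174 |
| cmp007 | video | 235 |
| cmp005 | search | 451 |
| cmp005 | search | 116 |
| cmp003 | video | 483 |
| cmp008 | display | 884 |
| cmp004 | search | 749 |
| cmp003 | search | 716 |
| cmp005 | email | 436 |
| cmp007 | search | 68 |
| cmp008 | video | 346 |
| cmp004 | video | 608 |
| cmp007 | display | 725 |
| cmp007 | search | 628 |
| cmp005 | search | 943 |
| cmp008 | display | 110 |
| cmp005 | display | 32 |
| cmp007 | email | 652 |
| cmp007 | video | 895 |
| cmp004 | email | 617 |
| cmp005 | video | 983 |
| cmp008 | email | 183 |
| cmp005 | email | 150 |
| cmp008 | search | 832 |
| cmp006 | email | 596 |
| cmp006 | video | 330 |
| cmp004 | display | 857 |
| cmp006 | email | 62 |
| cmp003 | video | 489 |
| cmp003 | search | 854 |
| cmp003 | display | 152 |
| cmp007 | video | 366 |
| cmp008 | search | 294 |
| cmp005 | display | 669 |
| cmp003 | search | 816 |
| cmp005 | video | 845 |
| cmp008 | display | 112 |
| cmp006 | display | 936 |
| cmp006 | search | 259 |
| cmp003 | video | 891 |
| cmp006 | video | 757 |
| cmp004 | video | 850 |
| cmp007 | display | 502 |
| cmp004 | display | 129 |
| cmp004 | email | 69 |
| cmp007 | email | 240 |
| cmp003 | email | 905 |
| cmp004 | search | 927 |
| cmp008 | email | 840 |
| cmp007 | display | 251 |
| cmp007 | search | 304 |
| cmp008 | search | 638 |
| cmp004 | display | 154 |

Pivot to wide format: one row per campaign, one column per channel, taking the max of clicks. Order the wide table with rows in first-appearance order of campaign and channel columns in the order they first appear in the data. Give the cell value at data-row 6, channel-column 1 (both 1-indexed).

With rows in first-appearance order of campaign, row 6 is campaign=cmp008. channel columns in first-appearance order: display, email, search, video; column 1 is display.
Long rows with campaign=cmp008, channel=display: max(884, 110, 112) = 884.

884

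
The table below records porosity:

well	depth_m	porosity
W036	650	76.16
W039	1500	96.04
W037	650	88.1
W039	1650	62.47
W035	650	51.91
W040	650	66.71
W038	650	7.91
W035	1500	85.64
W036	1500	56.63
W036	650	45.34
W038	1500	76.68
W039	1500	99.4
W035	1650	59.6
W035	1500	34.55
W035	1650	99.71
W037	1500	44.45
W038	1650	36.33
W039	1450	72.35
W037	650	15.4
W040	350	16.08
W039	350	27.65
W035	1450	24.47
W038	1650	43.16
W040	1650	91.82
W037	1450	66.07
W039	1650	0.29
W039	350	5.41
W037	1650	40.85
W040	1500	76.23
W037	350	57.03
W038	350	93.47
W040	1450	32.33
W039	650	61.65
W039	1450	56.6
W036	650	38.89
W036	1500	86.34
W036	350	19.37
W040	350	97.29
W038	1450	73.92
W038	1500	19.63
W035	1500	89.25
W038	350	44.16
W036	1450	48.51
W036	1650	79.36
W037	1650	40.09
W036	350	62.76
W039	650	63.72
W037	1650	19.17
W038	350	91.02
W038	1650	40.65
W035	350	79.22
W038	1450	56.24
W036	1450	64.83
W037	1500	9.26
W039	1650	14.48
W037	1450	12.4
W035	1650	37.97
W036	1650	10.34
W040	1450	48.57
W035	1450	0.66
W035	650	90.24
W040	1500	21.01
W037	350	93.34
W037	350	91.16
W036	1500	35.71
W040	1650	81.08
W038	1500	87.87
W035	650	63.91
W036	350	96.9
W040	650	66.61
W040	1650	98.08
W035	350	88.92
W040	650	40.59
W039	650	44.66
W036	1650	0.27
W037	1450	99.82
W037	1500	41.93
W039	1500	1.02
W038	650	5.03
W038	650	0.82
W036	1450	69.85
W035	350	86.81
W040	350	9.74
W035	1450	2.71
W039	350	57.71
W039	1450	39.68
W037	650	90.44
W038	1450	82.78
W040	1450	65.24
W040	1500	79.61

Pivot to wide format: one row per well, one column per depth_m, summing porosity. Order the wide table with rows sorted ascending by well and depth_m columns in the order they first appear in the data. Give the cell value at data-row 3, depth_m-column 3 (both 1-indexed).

With rows sorted ascending by well, row 3 is well=W037. depth_m columns in first-appearance order: 650, 1500, 1650, 1450, 350; column 3 is 1650.
Long rows with well=W037, depth_m=1650: 40.85 + 40.09 + 19.17 = 100.11.

100.11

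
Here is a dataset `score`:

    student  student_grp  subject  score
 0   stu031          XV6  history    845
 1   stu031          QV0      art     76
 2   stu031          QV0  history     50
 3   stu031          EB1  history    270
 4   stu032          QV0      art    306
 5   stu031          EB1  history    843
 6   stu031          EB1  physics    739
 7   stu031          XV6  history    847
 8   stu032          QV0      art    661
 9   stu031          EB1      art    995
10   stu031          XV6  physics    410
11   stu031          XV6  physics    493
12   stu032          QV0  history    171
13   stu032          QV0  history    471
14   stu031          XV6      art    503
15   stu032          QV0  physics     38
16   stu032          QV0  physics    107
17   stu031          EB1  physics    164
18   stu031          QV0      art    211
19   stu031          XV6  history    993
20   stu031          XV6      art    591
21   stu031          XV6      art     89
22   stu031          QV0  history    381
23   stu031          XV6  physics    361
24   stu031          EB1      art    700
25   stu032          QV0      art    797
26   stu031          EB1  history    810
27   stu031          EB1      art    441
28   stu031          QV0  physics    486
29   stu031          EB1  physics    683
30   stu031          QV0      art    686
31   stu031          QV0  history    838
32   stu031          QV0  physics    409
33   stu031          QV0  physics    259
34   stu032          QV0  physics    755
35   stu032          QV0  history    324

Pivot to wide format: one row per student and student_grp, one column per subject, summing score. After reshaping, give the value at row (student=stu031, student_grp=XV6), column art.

1183

Rows with student=stu031, student_grp=XV6 and subject=art: score values are 503, 591, 89.
503 + 591 + 89 = 1183.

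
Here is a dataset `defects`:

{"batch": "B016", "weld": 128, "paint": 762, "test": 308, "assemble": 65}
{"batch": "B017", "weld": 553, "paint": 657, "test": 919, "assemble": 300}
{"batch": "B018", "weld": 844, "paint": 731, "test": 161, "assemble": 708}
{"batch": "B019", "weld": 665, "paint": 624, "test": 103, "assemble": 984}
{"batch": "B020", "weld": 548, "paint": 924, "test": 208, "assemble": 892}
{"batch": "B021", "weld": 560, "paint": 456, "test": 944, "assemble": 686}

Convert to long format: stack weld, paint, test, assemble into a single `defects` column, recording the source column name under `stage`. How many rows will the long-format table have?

24

6 batch values × 4 melted columns = 24 rows.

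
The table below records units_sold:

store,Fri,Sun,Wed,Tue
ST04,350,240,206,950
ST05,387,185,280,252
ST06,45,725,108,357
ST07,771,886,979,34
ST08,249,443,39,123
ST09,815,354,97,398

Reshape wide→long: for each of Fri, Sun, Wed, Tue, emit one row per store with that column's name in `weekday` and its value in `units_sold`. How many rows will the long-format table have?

6 store values × 4 melted columns = 24 rows.

24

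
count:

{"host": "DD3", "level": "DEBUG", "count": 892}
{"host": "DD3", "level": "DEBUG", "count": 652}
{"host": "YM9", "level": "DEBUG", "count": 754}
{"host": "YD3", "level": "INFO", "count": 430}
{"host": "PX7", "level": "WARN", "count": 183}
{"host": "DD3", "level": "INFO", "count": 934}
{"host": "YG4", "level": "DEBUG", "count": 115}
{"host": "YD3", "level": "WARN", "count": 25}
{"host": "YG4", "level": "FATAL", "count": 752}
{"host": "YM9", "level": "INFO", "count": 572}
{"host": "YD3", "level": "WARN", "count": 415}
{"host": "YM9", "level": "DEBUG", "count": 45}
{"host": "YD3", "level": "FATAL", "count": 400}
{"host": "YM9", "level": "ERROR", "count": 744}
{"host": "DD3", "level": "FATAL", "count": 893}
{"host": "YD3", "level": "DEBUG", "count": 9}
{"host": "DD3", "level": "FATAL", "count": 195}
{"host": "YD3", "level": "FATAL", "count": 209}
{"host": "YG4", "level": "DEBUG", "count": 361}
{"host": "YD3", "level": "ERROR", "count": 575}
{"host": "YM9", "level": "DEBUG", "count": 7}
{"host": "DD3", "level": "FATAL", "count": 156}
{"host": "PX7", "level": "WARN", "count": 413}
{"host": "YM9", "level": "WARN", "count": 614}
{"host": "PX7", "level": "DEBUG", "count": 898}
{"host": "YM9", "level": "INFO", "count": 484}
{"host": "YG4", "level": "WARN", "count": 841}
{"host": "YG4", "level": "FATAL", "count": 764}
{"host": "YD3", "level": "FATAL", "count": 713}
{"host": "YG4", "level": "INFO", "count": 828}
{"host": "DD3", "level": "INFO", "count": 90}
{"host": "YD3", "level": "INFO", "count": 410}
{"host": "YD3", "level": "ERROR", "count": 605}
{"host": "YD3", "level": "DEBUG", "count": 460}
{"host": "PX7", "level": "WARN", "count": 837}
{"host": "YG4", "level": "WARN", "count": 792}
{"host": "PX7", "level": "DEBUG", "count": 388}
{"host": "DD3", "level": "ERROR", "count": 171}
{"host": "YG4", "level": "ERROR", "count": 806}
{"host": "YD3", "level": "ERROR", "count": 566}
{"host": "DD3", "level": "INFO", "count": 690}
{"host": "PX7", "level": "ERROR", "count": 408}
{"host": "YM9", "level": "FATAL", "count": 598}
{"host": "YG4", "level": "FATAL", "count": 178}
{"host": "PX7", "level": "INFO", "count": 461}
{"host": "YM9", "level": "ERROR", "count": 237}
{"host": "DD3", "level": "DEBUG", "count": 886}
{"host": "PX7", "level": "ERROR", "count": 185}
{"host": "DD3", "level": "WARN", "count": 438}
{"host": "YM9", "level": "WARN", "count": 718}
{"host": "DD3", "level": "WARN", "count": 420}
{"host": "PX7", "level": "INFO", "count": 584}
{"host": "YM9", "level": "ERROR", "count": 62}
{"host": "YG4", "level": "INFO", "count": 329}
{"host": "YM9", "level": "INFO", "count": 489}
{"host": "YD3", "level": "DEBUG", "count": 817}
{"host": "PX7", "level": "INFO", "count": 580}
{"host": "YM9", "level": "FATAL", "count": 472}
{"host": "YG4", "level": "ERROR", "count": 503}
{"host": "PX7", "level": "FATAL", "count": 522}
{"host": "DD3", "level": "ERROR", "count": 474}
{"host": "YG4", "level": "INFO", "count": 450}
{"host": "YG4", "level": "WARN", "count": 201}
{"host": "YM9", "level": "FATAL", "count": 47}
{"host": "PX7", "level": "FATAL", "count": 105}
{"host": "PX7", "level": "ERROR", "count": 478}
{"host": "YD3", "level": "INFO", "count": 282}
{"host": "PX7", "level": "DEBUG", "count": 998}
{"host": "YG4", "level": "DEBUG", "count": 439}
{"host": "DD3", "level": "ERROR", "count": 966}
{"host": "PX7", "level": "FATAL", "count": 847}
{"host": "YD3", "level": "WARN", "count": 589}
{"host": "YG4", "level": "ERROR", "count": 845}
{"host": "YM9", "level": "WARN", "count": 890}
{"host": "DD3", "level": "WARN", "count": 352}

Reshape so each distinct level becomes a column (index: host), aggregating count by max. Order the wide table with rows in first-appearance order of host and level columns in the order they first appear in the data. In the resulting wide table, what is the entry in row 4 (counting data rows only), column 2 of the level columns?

With rows in first-appearance order of host, row 4 is host=PX7. level columns in first-appearance order: DEBUG, INFO, WARN, FATAL, ERROR; column 2 is INFO.
Long rows with host=PX7, level=INFO: max(461, 584, 580) = 584.

584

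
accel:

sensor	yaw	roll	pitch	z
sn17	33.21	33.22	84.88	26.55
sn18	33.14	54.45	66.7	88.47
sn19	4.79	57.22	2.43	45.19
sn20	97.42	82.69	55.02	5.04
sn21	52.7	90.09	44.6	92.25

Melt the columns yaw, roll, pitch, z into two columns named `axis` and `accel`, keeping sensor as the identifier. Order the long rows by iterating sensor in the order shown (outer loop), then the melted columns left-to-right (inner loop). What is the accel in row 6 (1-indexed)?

20 rows total (5 × 4). Row 6: index ⌊(6-1)/4⌋ = 1 into sensor → sn18; (6-1) mod 4 = 1 into the melted columns → roll.
So row 6 is (sn18, roll, 54.45); accel = 54.45.

54.45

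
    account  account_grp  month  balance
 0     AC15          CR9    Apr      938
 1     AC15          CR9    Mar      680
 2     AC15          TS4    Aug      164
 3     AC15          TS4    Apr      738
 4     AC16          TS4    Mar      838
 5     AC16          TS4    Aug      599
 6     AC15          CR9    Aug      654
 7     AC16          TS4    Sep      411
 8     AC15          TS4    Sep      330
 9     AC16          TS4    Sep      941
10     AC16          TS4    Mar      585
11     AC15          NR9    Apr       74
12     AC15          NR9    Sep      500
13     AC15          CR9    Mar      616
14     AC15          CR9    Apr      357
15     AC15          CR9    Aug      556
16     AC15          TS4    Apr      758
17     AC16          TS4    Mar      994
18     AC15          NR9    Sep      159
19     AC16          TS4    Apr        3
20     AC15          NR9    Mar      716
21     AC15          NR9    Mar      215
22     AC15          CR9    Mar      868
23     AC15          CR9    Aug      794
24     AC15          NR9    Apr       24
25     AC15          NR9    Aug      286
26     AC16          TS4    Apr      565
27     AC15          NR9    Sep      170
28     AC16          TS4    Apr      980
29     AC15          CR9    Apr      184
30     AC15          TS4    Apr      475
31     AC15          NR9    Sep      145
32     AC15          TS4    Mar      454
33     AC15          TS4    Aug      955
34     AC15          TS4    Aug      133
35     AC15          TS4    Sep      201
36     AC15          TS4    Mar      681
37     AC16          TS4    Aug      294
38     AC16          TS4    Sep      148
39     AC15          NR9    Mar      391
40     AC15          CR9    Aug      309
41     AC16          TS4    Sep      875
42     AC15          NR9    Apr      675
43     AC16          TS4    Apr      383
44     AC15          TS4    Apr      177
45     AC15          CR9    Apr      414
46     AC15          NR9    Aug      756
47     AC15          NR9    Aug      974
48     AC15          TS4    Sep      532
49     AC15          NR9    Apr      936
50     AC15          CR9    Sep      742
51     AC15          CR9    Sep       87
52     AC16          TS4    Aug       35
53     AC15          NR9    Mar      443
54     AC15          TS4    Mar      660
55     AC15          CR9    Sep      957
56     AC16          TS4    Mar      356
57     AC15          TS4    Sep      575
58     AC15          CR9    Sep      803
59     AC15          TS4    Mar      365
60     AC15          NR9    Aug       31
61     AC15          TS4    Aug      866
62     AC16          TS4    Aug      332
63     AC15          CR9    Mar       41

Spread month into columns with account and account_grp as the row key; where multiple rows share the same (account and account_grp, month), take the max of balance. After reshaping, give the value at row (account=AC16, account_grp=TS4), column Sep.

Rows with account=AC16, account_grp=TS4 and month=Sep: balance values are 411, 941, 148, 875.
max(411, 941, 148, 875) = 941.

941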